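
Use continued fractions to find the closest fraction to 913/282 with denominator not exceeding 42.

Expand x = 913/282 as a continued fraction with the Euclidean algorithm:
  913 = 3*282 + 67, so a_0 = 3.
  282 = 4*67 + 14, so a_1 = 4.
  67 = 4*14 + 11, so a_2 = 4.
  14 = 1*11 + 3, so a_3 = 1.
  11 = 3*3 + 2, so a_4 = 3.
  3 = 1*2 + 1, so a_5 = 1.
  2 = 2*1 + 0, so a_6 = 2.
so x = [3; 4, 4, 1, 3, 1, 2].
Convergents (p_i = a_i*p_{i-1} + p_{i-2}, q_i = a_i*q_{i-1} + q_{i-2} with p_{-2}=0, p_{-1}=1, q_{-2}=1, q_{-1}=0), until the denominator exceeds 42:
  i=0: a_0=3, p_0 = 3*1 + 0 = 3, q_0 = 3*0 + 1 = 1.
  i=1: a_1=4, p_1 = 4*3 + 1 = 13, q_1 = 4*1 + 0 = 4.
  i=2: a_2=4, p_2 = 4*13 + 3 = 55, q_2 = 4*4 + 1 = 17.
  i=3: a_3=1, p_3 = 1*55 + 13 = 68, q_3 = 1*17 + 4 = 21.
  i=4: a_4=3, p_4 = 3*68 + 55 = 259, q_4 = 3*21 + 17 = 80.
q_4 = 80 > 42, so the last convergent with denominator <= 42 is p_3/q_3 = 68/21.
The closest fraction with denominator <= 42 is either p_3/q_3 or the intermediate fraction (k*p_3 + p_2)/(k*q_3 + q_2) with the largest k >= 1 whose denominator stays <= 42; these approach x as k grows, and every other convergent or intermediate fraction in range is farther away.
Largest k: floor((42 - q_2)/q_3) = floor((42 - 17)/21) = 1.
That gives (1*68 + 55)/(1*21 + 17) = 123/38.
Compare the errors: |x - 68/21| = |913*21 - 68*282|/(282*21) = 3/5922, and |x - 123/38| = |913*38 - 123*282|/(282*38) = 8/10716.
Cross-multiplying, 3*10716 = 32148 < 47376 = 8*5922, so 3/5922 is smaller: the convergent 68/21 is closer to x than 123/38.

68/21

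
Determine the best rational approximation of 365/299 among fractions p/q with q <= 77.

Expand x = 365/299 as a continued fraction with the Euclidean algorithm:
  365 = 1*299 + 66, so a_0 = 1.
  299 = 4*66 + 35, so a_1 = 4.
  66 = 1*35 + 31, so a_2 = 1.
  35 = 1*31 + 4, so a_3 = 1.
  31 = 7*4 + 3, so a_4 = 7.
  4 = 1*3 + 1, so a_5 = 1.
  3 = 3*1 + 0, so a_6 = 3.
so x = [1; 4, 1, 1, 7, 1, 3].
Convergents (p_i = a_i*p_{i-1} + p_{i-2}, q_i = a_i*q_{i-1} + q_{i-2} with p_{-2}=0, p_{-1}=1, q_{-2}=1, q_{-1}=0), until the denominator exceeds 77:
  i=0: a_0=1, p_0 = 1*1 + 0 = 1, q_0 = 1*0 + 1 = 1.
  i=1: a_1=4, p_1 = 4*1 + 1 = 5, q_1 = 4*1 + 0 = 4.
  i=2: a_2=1, p_2 = 1*5 + 1 = 6, q_2 = 1*4 + 1 = 5.
  i=3: a_3=1, p_3 = 1*6 + 5 = 11, q_3 = 1*5 + 4 = 9.
  i=4: a_4=7, p_4 = 7*11 + 6 = 83, q_4 = 7*9 + 5 = 68.
  i=5: a_5=1, p_5 = 1*83 + 11 = 94, q_5 = 1*68 + 9 = 77.
  i=6: a_6=3, p_6 = 3*94 + 83 = 365, q_6 = 3*77 + 68 = 299.
q_6 = 299 > 77, so the last convergent with denominator <= 77 is p_5/q_5 = 94/77.
The closest fraction with denominator <= 77 is either p_5/q_5 or the intermediate fraction (k*p_5 + p_4)/(k*q_5 + q_4) with the largest k >= 1 whose denominator stays <= 77; these approach x as k grows, and every other convergent or intermediate fraction in range is farther away.
Largest k: floor((77 - q_4)/q_5) = floor((77 - 68)/77) = 0.
Since k = 0, no intermediate fraction beyond p_5/q_5 has denominator <= 77, so the convergent 94/77 is the closest (its error is |365*77 - 94*299|/(299*77) = 1/23023).

94/77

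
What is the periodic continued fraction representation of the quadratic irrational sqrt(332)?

Write x_i = (sqrt(332) + m_i)/d_i with (m_0, d_0) = (0, 1). a_0 = floor(sqrt(332)) = 18, since 18^2 = 324 <= 332 < 361 = 19^2.
Iterate m_{i+1} = d_i*a_i - m_i, d_{i+1} = (332 - m_{i+1}^2)/d_i, a_{i+1} = floor((a_0 + m_{i+1})/d_{i+1}):
  m_1 = 1*18 - 0 = 18, d_1 = (332 - 18^2)/1 = 8/1 = 8, a_1 = floor((18 + 18)/8) = 4.
  m_2 = 8*4 - 18 = 14, d_2 = (332 - 14^2)/8 = 136/8 = 17, a_2 = floor((18 + 14)/17) = 1.
  m_3 = 17*1 - 14 = 3, d_3 = (332 - 3^2)/17 = 323/17 = 19, a_3 = floor((18 + 3)/19) = 1.
  m_4 = 19*1 - 3 = 16, d_4 = (332 - 16^2)/19 = 76/19 = 4, a_4 = floor((18 + 16)/4) = 8.
  m_5 = 4*8 - 16 = 16, d_5 = (332 - 16^2)/4 = 76/4 = 19, a_5 = floor((18 + 16)/19) = 1.
  m_6 = 19*1 - 16 = 3, d_6 = (332 - 3^2)/19 = 323/19 = 17, a_6 = floor((18 + 3)/17) = 1.
  m_7 = 17*1 - 3 = 14, d_7 = (332 - 14^2)/17 = 136/17 = 8, a_7 = floor((18 + 14)/8) = 4.
  m_8 = 8*4 - 14 = 18, d_8 = (332 - 18^2)/8 = 8/8 = 1, a_8 = floor((18 + 18)/1) = 36.
  m_9 = 1*36 - 18 = 18, d_9 = (332 - 18^2)/1 = 8/1 = 8: (m_9, d_9) = (m_1, d_1) = (18, 8), so from here the quotients repeat a_1, ..., a_8; the period length is 8.
Hence the expansion of sqrt(332) is a_0 = 18 followed by the repeating block 4, 1, 1, 8, 1, 1, 4, 36 (period 8).

[18; (4, 1, 1, 8, 1, 1, 4, 36)]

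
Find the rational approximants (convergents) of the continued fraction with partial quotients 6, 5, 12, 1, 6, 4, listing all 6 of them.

6/1, 31/5, 378/61, 409/66, 2832/457, 11737/1894

Using the convergent recurrence p_i = a_i*p_{i-1} + p_{i-2}, q_i = a_i*q_{i-1} + q_{i-2} with p_{-2}=0, p_{-1}=1, q_{-2}=1, q_{-1}=0:
  i=0: a_0=6, p_0 = 6*1 + 0 = 6, q_0 = 6*0 + 1 = 1.
  i=1: a_1=5, p_1 = 5*6 + 1 = 31, q_1 = 5*1 + 0 = 5.
  i=2: a_2=12, p_2 = 12*31 + 6 = 378, q_2 = 12*5 + 1 = 61.
  i=3: a_3=1, p_3 = 1*378 + 31 = 409, q_3 = 1*61 + 5 = 66.
  i=4: a_4=6, p_4 = 6*409 + 378 = 2832, q_4 = 6*66 + 61 = 457.
  i=5: a_5=4, p_5 = 4*2832 + 409 = 11737, q_5 = 4*457 + 66 = 1894.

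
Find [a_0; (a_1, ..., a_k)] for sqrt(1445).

[38; (76)]

Write x_i = (sqrt(1445) + m_i)/d_i with (m_0, d_0) = (0, 1). a_0 = floor(sqrt(1445)) = 38, since 38^2 = 1444 <= 1445 < 1521 = 39^2.
Iterate m_{i+1} = d_i*a_i - m_i, d_{i+1} = (1445 - m_{i+1}^2)/d_i, a_{i+1} = floor((a_0 + m_{i+1})/d_{i+1}):
  m_1 = 1*38 - 0 = 38, d_1 = (1445 - 38^2)/1 = 1/1 = 1, a_1 = floor((38 + 38)/1) = 76.
  m_2 = 1*76 - 38 = 38, d_2 = (1445 - 38^2)/1 = 1/1 = 1: (m_2, d_2) = (m_1, d_1) = (38, 1), so from here the quotient a_1 repeats; the period length is 1.
Hence the expansion of sqrt(1445) is a_0 = 38 followed by the repeating block 76 (period 1).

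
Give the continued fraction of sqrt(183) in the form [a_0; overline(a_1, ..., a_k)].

Write x_i = (sqrt(183) + m_i)/d_i with (m_0, d_0) = (0, 1). a_0 = floor(sqrt(183)) = 13, since 13^2 = 169 <= 183 < 196 = 14^2.
Iterate m_{i+1} = d_i*a_i - m_i, d_{i+1} = (183 - m_{i+1}^2)/d_i, a_{i+1} = floor((a_0 + m_{i+1})/d_{i+1}):
  m_1 = 1*13 - 0 = 13, d_1 = (183 - 13^2)/1 = 14/1 = 14, a_1 = floor((13 + 13)/14) = 1.
  m_2 = 14*1 - 13 = 1, d_2 = (183 - 1^2)/14 = 182/14 = 13, a_2 = floor((13 + 1)/13) = 1.
  m_3 = 13*1 - 1 = 12, d_3 = (183 - 12^2)/13 = 39/13 = 3, a_3 = floor((13 + 12)/3) = 8.
  m_4 = 3*8 - 12 = 12, d_4 = (183 - 12^2)/3 = 39/3 = 13, a_4 = floor((13 + 12)/13) = 1.
  m_5 = 13*1 - 12 = 1, d_5 = (183 - 1^2)/13 = 182/13 = 14, a_5 = floor((13 + 1)/14) = 1.
  m_6 = 14*1 - 1 = 13, d_6 = (183 - 13^2)/14 = 14/14 = 1, a_6 = floor((13 + 13)/1) = 26.
  m_7 = 1*26 - 13 = 13, d_7 = (183 - 13^2)/1 = 14/1 = 14: (m_7, d_7) = (m_1, d_1) = (13, 14), so from here the quotients repeat a_1, ..., a_6; the period length is 6.
Hence the expansion of sqrt(183) is a_0 = 13 followed by the repeating block 1, 1, 8, 1, 1, 26 (period 6).

[13; overline(1, 1, 8, 1, 1, 26)]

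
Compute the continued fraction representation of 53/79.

[0; 1, 2, 26]

Run the Euclidean algorithm on 53 and 79; the successive quotients are the partial quotients a_0, a_1, ... (each step inverts the fractional part left over by the previous one):
  53 = 0*79 + 53, so a_0 = 0.
  79 = 1*53 + 26, so a_1 = 1.
  53 = 2*26 + 1, so a_2 = 2.
  26 = 26*1 + 0, so a_3 = 26.
The remainder reaches 0 after 4 divisions, so the expansion has 4 partial quotients, read off in order.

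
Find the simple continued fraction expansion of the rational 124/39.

[3; 5, 1, 1, 3]

Run the Euclidean algorithm on 124 and 39; the successive quotients are the partial quotients a_0, a_1, ... (each step inverts the fractional part left over by the previous one):
  124 = 3*39 + 7, so a_0 = 3.
  39 = 5*7 + 4, so a_1 = 5.
  7 = 1*4 + 3, so a_2 = 1.
  4 = 1*3 + 1, so a_3 = 1.
  3 = 3*1 + 0, so a_4 = 3.
The remainder reaches 0 after 5 divisions, so the expansion has 5 partial quotients, read off in order.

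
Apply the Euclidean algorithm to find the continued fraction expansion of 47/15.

Run the Euclidean algorithm on 47 and 15; the successive quotients are the partial quotients a_0, a_1, ... (each step inverts the fractional part left over by the previous one):
  47 = 3*15 + 2, so a_0 = 3.
  15 = 7*2 + 1, so a_1 = 7.
  2 = 2*1 + 0, so a_2 = 2.
The remainder reaches 0 after 3 divisions, so the expansion has 3 partial quotients, read off in order.

[3; 7, 2]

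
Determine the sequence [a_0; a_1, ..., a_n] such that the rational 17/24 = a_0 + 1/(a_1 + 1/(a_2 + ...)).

[0; 1, 2, 2, 3]

Run the Euclidean algorithm on 17 and 24; the successive quotients are the partial quotients a_0, a_1, ... (each step inverts the fractional part left over by the previous one):
  17 = 0*24 + 17, so a_0 = 0.
  24 = 1*17 + 7, so a_1 = 1.
  17 = 2*7 + 3, so a_2 = 2.
  7 = 2*3 + 1, so a_3 = 2.
  3 = 3*1 + 0, so a_4 = 3.
The remainder reaches 0 after 5 divisions, so the expansion has 5 partial quotients, read off in order.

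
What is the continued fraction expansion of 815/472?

Run the Euclidean algorithm on 815 and 472; the successive quotients are the partial quotients a_0, a_1, ... (each step inverts the fractional part left over by the previous one):
  815 = 1*472 + 343, so a_0 = 1.
  472 = 1*343 + 129, so a_1 = 1.
  343 = 2*129 + 85, so a_2 = 2.
  129 = 1*85 + 44, so a_3 = 1.
  85 = 1*44 + 41, so a_4 = 1.
  44 = 1*41 + 3, so a_5 = 1.
  41 = 13*3 + 2, so a_6 = 13.
  3 = 1*2 + 1, so a_7 = 1.
  2 = 2*1 + 0, so a_8 = 2.
The remainder reaches 0 after 9 divisions, so the expansion has 9 partial quotients, read off in order.

[1; 1, 2, 1, 1, 1, 13, 1, 2]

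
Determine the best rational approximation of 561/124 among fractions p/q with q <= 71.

Expand x = 561/124 as a continued fraction with the Euclidean algorithm:
  561 = 4*124 + 65, so a_0 = 4.
  124 = 1*65 + 59, so a_1 = 1.
  65 = 1*59 + 6, so a_2 = 1.
  59 = 9*6 + 5, so a_3 = 9.
  6 = 1*5 + 1, so a_4 = 1.
  5 = 5*1 + 0, so a_5 = 5.
so x = [4; 1, 1, 9, 1, 5].
Convergents (p_i = a_i*p_{i-1} + p_{i-2}, q_i = a_i*q_{i-1} + q_{i-2} with p_{-2}=0, p_{-1}=1, q_{-2}=1, q_{-1}=0), until the denominator exceeds 71:
  i=0: a_0=4, p_0 = 4*1 + 0 = 4, q_0 = 4*0 + 1 = 1.
  i=1: a_1=1, p_1 = 1*4 + 1 = 5, q_1 = 1*1 + 0 = 1.
  i=2: a_2=1, p_2 = 1*5 + 4 = 9, q_2 = 1*1 + 1 = 2.
  i=3: a_3=9, p_3 = 9*9 + 5 = 86, q_3 = 9*2 + 1 = 19.
  i=4: a_4=1, p_4 = 1*86 + 9 = 95, q_4 = 1*19 + 2 = 21.
  i=5: a_5=5, p_5 = 5*95 + 86 = 561, q_5 = 5*21 + 19 = 124.
q_5 = 124 > 71, so the last convergent with denominator <= 71 is p_4/q_4 = 95/21.
The closest fraction with denominator <= 71 is either p_4/q_4 or the intermediate fraction (k*p_4 + p_3)/(k*q_4 + q_3) with the largest k >= 1 whose denominator stays <= 71; these approach x as k grows, and every other convergent or intermediate fraction in range is farther away.
Largest k: floor((71 - q_3)/q_4) = floor((71 - 19)/21) = 2.
That gives (2*95 + 86)/(2*21 + 19) = 276/61.
Compare the errors: |x - 95/21| = |561*21 - 95*124|/(124*21) = 1/2604, and |x - 276/61| = |561*61 - 276*124|/(124*61) = 3/7564.
Cross-multiplying, 1*7564 = 7564 < 7812 = 3*2604, so 1/2604 is smaller: the convergent 95/21 is closer to x than 276/61.

95/21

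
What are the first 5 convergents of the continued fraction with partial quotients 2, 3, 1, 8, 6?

2/1, 7/3, 9/4, 79/35, 483/214

Using the convergent recurrence p_i = a_i*p_{i-1} + p_{i-2}, q_i = a_i*q_{i-1} + q_{i-2} with p_{-2}=0, p_{-1}=1, q_{-2}=1, q_{-1}=0:
  i=0: a_0=2, p_0 = 2*1 + 0 = 2, q_0 = 2*0 + 1 = 1.
  i=1: a_1=3, p_1 = 3*2 + 1 = 7, q_1 = 3*1 + 0 = 3.
  i=2: a_2=1, p_2 = 1*7 + 2 = 9, q_2 = 1*3 + 1 = 4.
  i=3: a_3=8, p_3 = 8*9 + 7 = 79, q_3 = 8*4 + 3 = 35.
  i=4: a_4=6, p_4 = 6*79 + 9 = 483, q_4 = 6*35 + 4 = 214.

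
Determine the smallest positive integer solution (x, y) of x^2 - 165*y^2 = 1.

(x, y) = (1079, 84)

First expand sqrt(165) as a continued fraction. With x_i = (sqrt(165) + m_i)/d_i and (m_0, d_0) = (0, 1): a_0 = floor(sqrt(165)) = 12, since 12^2 = 144 <= 165 < 169 = 13^2.
Iterate m_{i+1} = d_i*a_i - m_i, d_{i+1} = (165 - m_{i+1}^2)/d_i, a_{i+1} = floor((a_0 + m_{i+1})/d_{i+1}):
  m_1 = 1*12 - 0 = 12, d_1 = (165 - 12^2)/1 = 21/1 = 21, a_1 = floor((12 + 12)/21) = 1.
  m_2 = 21*1 - 12 = 9, d_2 = (165 - 9^2)/21 = 84/21 = 4, a_2 = floor((12 + 9)/4) = 5.
  m_3 = 4*5 - 9 = 11, d_3 = (165 - 11^2)/4 = 44/4 = 11, a_3 = floor((12 + 11)/11) = 2.
  m_4 = 11*2 - 11 = 11, d_4 = (165 - 11^2)/11 = 44/11 = 4, a_4 = floor((12 + 11)/4) = 5.
  m_5 = 4*5 - 11 = 9, d_5 = (165 - 9^2)/4 = 84/4 = 21, a_5 = floor((12 + 9)/21) = 1.
  m_6 = 21*1 - 9 = 12, d_6 = (165 - 12^2)/21 = 21/21 = 1, a_6 = floor((12 + 12)/1) = 24.
  m_7 = 1*24 - 12 = 12, d_7 = (165 - 12^2)/1 = 21/1 = 21: (m_7, d_7) = (m_1, d_1) = (12, 21), so from here the quotients repeat a_1, ..., a_6; the period length is 6.
So sqrt(165) = [12; (1, 5, 2, 5, 1, 24)] with period length k = 6.
k is even, so the fundamental solution of x^2 - 165y^2 = 1 is (p_{k-1}, q_{k-1}) = (p_5, q_5); compute convergents through index 5.
Convergents (p_i = a_i*p_{i-1} + p_{i-2}, q_i = a_i*q_{i-1} + q_{i-2} with p_{-2}=0, p_{-1}=1, q_{-2}=1, q_{-1}=0):
  i=0: a_0=12, p_0 = 12*1 + 0 = 12, q_0 = 12*0 + 1 = 1.
  i=1: a_1=1, p_1 = 1*12 + 1 = 13, q_1 = 1*1 + 0 = 1.
  i=2: a_2=5, p_2 = 5*13 + 12 = 77, q_2 = 5*1 + 1 = 6.
  i=3: a_3=2, p_3 = 2*77 + 13 = 167, q_3 = 2*6 + 1 = 13.
  i=4: a_4=5, p_4 = 5*167 + 77 = 912, q_4 = 5*13 + 6 = 71.
  i=5: a_5=1, p_5 = 1*912 + 167 = 1079, q_5 = 1*71 + 13 = 84.
Check: 1079^2 - 165*84^2 = 1164241 - 1164240 = 1, so (x, y) = (1079, 84) solves the equation, and by the theorem it is the least positive solution.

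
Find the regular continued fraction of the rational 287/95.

Run the Euclidean algorithm on 287 and 95; the successive quotients are the partial quotients a_0, a_1, ... (each step inverts the fractional part left over by the previous one):
  287 = 3*95 + 2, so a_0 = 3.
  95 = 47*2 + 1, so a_1 = 47.
  2 = 2*1 + 0, so a_2 = 2.
The remainder reaches 0 after 3 divisions, so the expansion has 3 partial quotients, read off in order.

[3; 47, 2]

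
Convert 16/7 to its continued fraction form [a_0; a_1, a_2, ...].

Run the Euclidean algorithm on 16 and 7; the successive quotients are the partial quotients a_0, a_1, ... (each step inverts the fractional part left over by the previous one):
  16 = 2*7 + 2, so a_0 = 2.
  7 = 3*2 + 1, so a_1 = 3.
  2 = 2*1 + 0, so a_2 = 2.
The remainder reaches 0 after 3 divisions, so the expansion has 3 partial quotients, read off in order.

[2; 3, 2]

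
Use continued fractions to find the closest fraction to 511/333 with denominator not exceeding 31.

Expand x = 511/333 as a continued fraction with the Euclidean algorithm:
  511 = 1*333 + 178, so a_0 = 1.
  333 = 1*178 + 155, so a_1 = 1.
  178 = 1*155 + 23, so a_2 = 1.
  155 = 6*23 + 17, so a_3 = 6.
  23 = 1*17 + 6, so a_4 = 1.
  17 = 2*6 + 5, so a_5 = 2.
  6 = 1*5 + 1, so a_6 = 1.
  5 = 5*1 + 0, so a_7 = 5.
so x = [1; 1, 1, 6, 1, 2, 1, 5].
Convergents (p_i = a_i*p_{i-1} + p_{i-2}, q_i = a_i*q_{i-1} + q_{i-2} with p_{-2}=0, p_{-1}=1, q_{-2}=1, q_{-1}=0), until the denominator exceeds 31:
  i=0: a_0=1, p_0 = 1*1 + 0 = 1, q_0 = 1*0 + 1 = 1.
  i=1: a_1=1, p_1 = 1*1 + 1 = 2, q_1 = 1*1 + 0 = 1.
  i=2: a_2=1, p_2 = 1*2 + 1 = 3, q_2 = 1*1 + 1 = 2.
  i=3: a_3=6, p_3 = 6*3 + 2 = 20, q_3 = 6*2 + 1 = 13.
  i=4: a_4=1, p_4 = 1*20 + 3 = 23, q_4 = 1*13 + 2 = 15.
  i=5: a_5=2, p_5 = 2*23 + 20 = 66, q_5 = 2*15 + 13 = 43.
q_5 = 43 > 31, so the last convergent with denominator <= 31 is p_4/q_4 = 23/15.
The closest fraction with denominator <= 31 is either p_4/q_4 or the intermediate fraction (k*p_4 + p_3)/(k*q_4 + q_3) with the largest k >= 1 whose denominator stays <= 31; these approach x as k grows, and every other convergent or intermediate fraction in range is farther away.
Largest k: floor((31 - q_3)/q_4) = floor((31 - 13)/15) = 1.
That gives (1*23 + 20)/(1*15 + 13) = 43/28.
Compare the errors: |x - 23/15| = |511*15 - 23*333|/(333*15) = 6/4995, and |x - 43/28| = |511*28 - 43*333|/(333*28) = 11/9324.
Cross-multiplying, 11*4995 = 54945 < 55944 = 6*9324, so 11/9324 is smaller: the intermediate fraction 43/28 is closer to x than 23/15.

43/28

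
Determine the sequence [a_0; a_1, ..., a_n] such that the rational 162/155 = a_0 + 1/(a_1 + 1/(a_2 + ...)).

Run the Euclidean algorithm on 162 and 155; the successive quotients are the partial quotients a_0, a_1, ... (each step inverts the fractional part left over by the previous one):
  162 = 1*155 + 7, so a_0 = 1.
  155 = 22*7 + 1, so a_1 = 22.
  7 = 7*1 + 0, so a_2 = 7.
The remainder reaches 0 after 3 divisions, so the expansion has 3 partial quotients, read off in order.

[1; 22, 7]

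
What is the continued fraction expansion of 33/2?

[16; 2]

Run the Euclidean algorithm on 33 and 2; the successive quotients are the partial quotients a_0, a_1, ... (each step inverts the fractional part left over by the previous one):
  33 = 16*2 + 1, so a_0 = 16.
  2 = 2*1 + 0, so a_1 = 2.
The remainder reaches 0 after 2 divisions, so the expansion has 2 partial quotients, read off in order.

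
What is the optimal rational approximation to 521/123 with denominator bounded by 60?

Expand x = 521/123 as a continued fraction with the Euclidean algorithm:
  521 = 4*123 + 29, so a_0 = 4.
  123 = 4*29 + 7, so a_1 = 4.
  29 = 4*7 + 1, so a_2 = 4.
  7 = 7*1 + 0, so a_3 = 7.
so x = [4; 4, 4, 7].
Convergents (p_i = a_i*p_{i-1} + p_{i-2}, q_i = a_i*q_{i-1} + q_{i-2} with p_{-2}=0, p_{-1}=1, q_{-2}=1, q_{-1}=0), until the denominator exceeds 60:
  i=0: a_0=4, p_0 = 4*1 + 0 = 4, q_0 = 4*0 + 1 = 1.
  i=1: a_1=4, p_1 = 4*4 + 1 = 17, q_1 = 4*1 + 0 = 4.
  i=2: a_2=4, p_2 = 4*17 + 4 = 72, q_2 = 4*4 + 1 = 17.
  i=3: a_3=7, p_3 = 7*72 + 17 = 521, q_3 = 7*17 + 4 = 123.
q_3 = 123 > 60, so the last convergent with denominator <= 60 is p_2/q_2 = 72/17.
The closest fraction with denominator <= 60 is either p_2/q_2 or the intermediate fraction (k*p_2 + p_1)/(k*q_2 + q_1) with the largest k >= 1 whose denominator stays <= 60; these approach x as k grows, and every other convergent or intermediate fraction in range is farther away.
Largest k: floor((60 - q_1)/q_2) = floor((60 - 4)/17) = 3.
That gives (3*72 + 17)/(3*17 + 4) = 233/55.
Compare the errors: |x - 72/17| = |521*17 - 72*123|/(123*17) = 1/2091, and |x - 233/55| = |521*55 - 233*123|/(123*55) = 4/6765.
Cross-multiplying, 1*6765 = 6765 < 8364 = 4*2091, so 1/2091 is smaller: the convergent 72/17 is closer to x than 233/55.

72/17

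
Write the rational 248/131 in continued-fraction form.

Run the Euclidean algorithm on 248 and 131; the successive quotients are the partial quotients a_0, a_1, ... (each step inverts the fractional part left over by the previous one):
  248 = 1*131 + 117, so a_0 = 1.
  131 = 1*117 + 14, so a_1 = 1.
  117 = 8*14 + 5, so a_2 = 8.
  14 = 2*5 + 4, so a_3 = 2.
  5 = 1*4 + 1, so a_4 = 1.
  4 = 4*1 + 0, so a_5 = 4.
The remainder reaches 0 after 6 divisions, so the expansion has 6 partial quotients, read off in order.

[1; 1, 8, 2, 1, 4]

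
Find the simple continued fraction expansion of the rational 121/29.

[4; 5, 1, 4]

Run the Euclidean algorithm on 121 and 29; the successive quotients are the partial quotients a_0, a_1, ... (each step inverts the fractional part left over by the previous one):
  121 = 4*29 + 5, so a_0 = 4.
  29 = 5*5 + 4, so a_1 = 5.
  5 = 1*4 + 1, so a_2 = 1.
  4 = 4*1 + 0, so a_3 = 4.
The remainder reaches 0 after 4 divisions, so the expansion has 4 partial quotients, read off in order.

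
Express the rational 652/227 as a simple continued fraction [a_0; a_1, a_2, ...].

Run the Euclidean algorithm on 652 and 227; the successive quotients are the partial quotients a_0, a_1, ... (each step inverts the fractional part left over by the previous one):
  652 = 2*227 + 198, so a_0 = 2.
  227 = 1*198 + 29, so a_1 = 1.
  198 = 6*29 + 24, so a_2 = 6.
  29 = 1*24 + 5, so a_3 = 1.
  24 = 4*5 + 4, so a_4 = 4.
  5 = 1*4 + 1, so a_5 = 1.
  4 = 4*1 + 0, so a_6 = 4.
The remainder reaches 0 after 7 divisions, so the expansion has 7 partial quotients, read off in order.

[2; 1, 6, 1, 4, 1, 4]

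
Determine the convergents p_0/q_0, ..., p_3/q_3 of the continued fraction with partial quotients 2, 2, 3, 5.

Using the convergent recurrence p_i = a_i*p_{i-1} + p_{i-2}, q_i = a_i*q_{i-1} + q_{i-2} with p_{-2}=0, p_{-1}=1, q_{-2}=1, q_{-1}=0:
  i=0: a_0=2, p_0 = 2*1 + 0 = 2, q_0 = 2*0 + 1 = 1.
  i=1: a_1=2, p_1 = 2*2 + 1 = 5, q_1 = 2*1 + 0 = 2.
  i=2: a_2=3, p_2 = 3*5 + 2 = 17, q_2 = 3*2 + 1 = 7.
  i=3: a_3=5, p_3 = 5*17 + 5 = 90, q_3 = 5*7 + 2 = 37.

2/1, 5/2, 17/7, 90/37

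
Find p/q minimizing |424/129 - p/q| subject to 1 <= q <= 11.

23/7

Expand x = 424/129 as a continued fraction with the Euclidean algorithm:
  424 = 3*129 + 37, so a_0 = 3.
  129 = 3*37 + 18, so a_1 = 3.
  37 = 2*18 + 1, so a_2 = 2.
  18 = 18*1 + 0, so a_3 = 18.
so x = [3; 3, 2, 18].
Convergents (p_i = a_i*p_{i-1} + p_{i-2}, q_i = a_i*q_{i-1} + q_{i-2} with p_{-2}=0, p_{-1}=1, q_{-2}=1, q_{-1}=0), until the denominator exceeds 11:
  i=0: a_0=3, p_0 = 3*1 + 0 = 3, q_0 = 3*0 + 1 = 1.
  i=1: a_1=3, p_1 = 3*3 + 1 = 10, q_1 = 3*1 + 0 = 3.
  i=2: a_2=2, p_2 = 2*10 + 3 = 23, q_2 = 2*3 + 1 = 7.
  i=3: a_3=18, p_3 = 18*23 + 10 = 424, q_3 = 18*7 + 3 = 129.
q_3 = 129 > 11, so the last convergent with denominator <= 11 is p_2/q_2 = 23/7.
The closest fraction with denominator <= 11 is either p_2/q_2 or the intermediate fraction (k*p_2 + p_1)/(k*q_2 + q_1) with the largest k >= 1 whose denominator stays <= 11; these approach x as k grows, and every other convergent or intermediate fraction in range is farther away.
Largest k: floor((11 - q_1)/q_2) = floor((11 - 3)/7) = 1.
That gives (1*23 + 10)/(1*7 + 3) = 33/10.
Compare the errors: |x - 23/7| = |424*7 - 23*129|/(129*7) = 1/903, and |x - 33/10| = |424*10 - 33*129|/(129*10) = 17/1290.
Cross-multiplying, 1*1290 = 1290 < 15351 = 17*903, so 1/903 is smaller: the convergent 23/7 is closer to x than 33/10.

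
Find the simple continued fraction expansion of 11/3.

[3; 1, 2]

Run the Euclidean algorithm on 11 and 3; the successive quotients are the partial quotients a_0, a_1, ... (each step inverts the fractional part left over by the previous one):
  11 = 3*3 + 2, so a_0 = 3.
  3 = 1*2 + 1, so a_1 = 1.
  2 = 2*1 + 0, so a_2 = 2.
The remainder reaches 0 after 3 divisions, so the expansion has 3 partial quotients, read off in order.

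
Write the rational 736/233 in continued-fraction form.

Run the Euclidean algorithm on 736 and 233; the successive quotients are the partial quotients a_0, a_1, ... (each step inverts the fractional part left over by the previous one):
  736 = 3*233 + 37, so a_0 = 3.
  233 = 6*37 + 11, so a_1 = 6.
  37 = 3*11 + 4, so a_2 = 3.
  11 = 2*4 + 3, so a_3 = 2.
  4 = 1*3 + 1, so a_4 = 1.
  3 = 3*1 + 0, so a_5 = 3.
The remainder reaches 0 after 6 divisions, so the expansion has 6 partial quotients, read off in order.

[3; 6, 3, 2, 1, 3]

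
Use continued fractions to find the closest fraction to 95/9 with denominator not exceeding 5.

53/5

Expand x = 95/9 as a continued fraction with the Euclidean algorithm:
  95 = 10*9 + 5, so a_0 = 10.
  9 = 1*5 + 4, so a_1 = 1.
  5 = 1*4 + 1, so a_2 = 1.
  4 = 4*1 + 0, so a_3 = 4.
so x = [10; 1, 1, 4].
Convergents (p_i = a_i*p_{i-1} + p_{i-2}, q_i = a_i*q_{i-1} + q_{i-2} with p_{-2}=0, p_{-1}=1, q_{-2}=1, q_{-1}=0), until the denominator exceeds 5:
  i=0: a_0=10, p_0 = 10*1 + 0 = 10, q_0 = 10*0 + 1 = 1.
  i=1: a_1=1, p_1 = 1*10 + 1 = 11, q_1 = 1*1 + 0 = 1.
  i=2: a_2=1, p_2 = 1*11 + 10 = 21, q_2 = 1*1 + 1 = 2.
  i=3: a_3=4, p_3 = 4*21 + 11 = 95, q_3 = 4*2 + 1 = 9.
q_3 = 9 > 5, so the last convergent with denominator <= 5 is p_2/q_2 = 21/2.
The closest fraction with denominator <= 5 is either p_2/q_2 or the intermediate fraction (k*p_2 + p_1)/(k*q_2 + q_1) with the largest k >= 1 whose denominator stays <= 5; these approach x as k grows, and every other convergent or intermediate fraction in range is farther away.
Largest k: floor((5 - q_1)/q_2) = floor((5 - 1)/2) = 2.
That gives (2*21 + 11)/(2*2 + 1) = 53/5.
Compare the errors: |x - 21/2| = |95*2 - 21*9|/(9*2) = 1/18, and |x - 53/5| = |95*5 - 53*9|/(9*5) = 2/45.
Cross-multiplying, 2*18 = 36 < 45 = 1*45, so 2/45 is smaller: the intermediate fraction 53/5 is closer to x than 21/2.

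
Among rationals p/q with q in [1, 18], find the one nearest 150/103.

16/11

Expand x = 150/103 as a continued fraction with the Euclidean algorithm:
  150 = 1*103 + 47, so a_0 = 1.
  103 = 2*47 + 9, so a_1 = 2.
  47 = 5*9 + 2, so a_2 = 5.
  9 = 4*2 + 1, so a_3 = 4.
  2 = 2*1 + 0, so a_4 = 2.
so x = [1; 2, 5, 4, 2].
Convergents (p_i = a_i*p_{i-1} + p_{i-2}, q_i = a_i*q_{i-1} + q_{i-2} with p_{-2}=0, p_{-1}=1, q_{-2}=1, q_{-1}=0), until the denominator exceeds 18:
  i=0: a_0=1, p_0 = 1*1 + 0 = 1, q_0 = 1*0 + 1 = 1.
  i=1: a_1=2, p_1 = 2*1 + 1 = 3, q_1 = 2*1 + 0 = 2.
  i=2: a_2=5, p_2 = 5*3 + 1 = 16, q_2 = 5*2 + 1 = 11.
  i=3: a_3=4, p_3 = 4*16 + 3 = 67, q_3 = 4*11 + 2 = 46.
q_3 = 46 > 18, so the last convergent with denominator <= 18 is p_2/q_2 = 16/11.
The closest fraction with denominator <= 18 is either p_2/q_2 or the intermediate fraction (k*p_2 + p_1)/(k*q_2 + q_1) with the largest k >= 1 whose denominator stays <= 18; these approach x as k grows, and every other convergent or intermediate fraction in range is farther away.
Largest k: floor((18 - q_1)/q_2) = floor((18 - 2)/11) = 1.
That gives (1*16 + 3)/(1*11 + 2) = 19/13.
Compare the errors: |x - 16/11| = |150*11 - 16*103|/(103*11) = 2/1133, and |x - 19/13| = |150*13 - 19*103|/(103*13) = 7/1339.
Cross-multiplying, 2*1339 = 2678 < 7931 = 7*1133, so 2/1133 is smaller: the convergent 16/11 is closer to x than 19/13.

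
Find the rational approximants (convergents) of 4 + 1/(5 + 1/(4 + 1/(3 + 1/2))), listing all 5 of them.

Using the convergent recurrence p_i = a_i*p_{i-1} + p_{i-2}, q_i = a_i*q_{i-1} + q_{i-2} with p_{-2}=0, p_{-1}=1, q_{-2}=1, q_{-1}=0:
  i=0: a_0=4, p_0 = 4*1 + 0 = 4, q_0 = 4*0 + 1 = 1.
  i=1: a_1=5, p_1 = 5*4 + 1 = 21, q_1 = 5*1 + 0 = 5.
  i=2: a_2=4, p_2 = 4*21 + 4 = 88, q_2 = 4*5 + 1 = 21.
  i=3: a_3=3, p_3 = 3*88 + 21 = 285, q_3 = 3*21 + 5 = 68.
  i=4: a_4=2, p_4 = 2*285 + 88 = 658, q_4 = 2*68 + 21 = 157.

4/1, 21/5, 88/21, 285/68, 658/157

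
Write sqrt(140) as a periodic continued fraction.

[11; (1, 4, 1, 22)]

Write x_i = (sqrt(140) + m_i)/d_i with (m_0, d_0) = (0, 1). a_0 = floor(sqrt(140)) = 11, since 11^2 = 121 <= 140 < 144 = 12^2.
Iterate m_{i+1} = d_i*a_i - m_i, d_{i+1} = (140 - m_{i+1}^2)/d_i, a_{i+1} = floor((a_0 + m_{i+1})/d_{i+1}):
  m_1 = 1*11 - 0 = 11, d_1 = (140 - 11^2)/1 = 19/1 = 19, a_1 = floor((11 + 11)/19) = 1.
  m_2 = 19*1 - 11 = 8, d_2 = (140 - 8^2)/19 = 76/19 = 4, a_2 = floor((11 + 8)/4) = 4.
  m_3 = 4*4 - 8 = 8, d_3 = (140 - 8^2)/4 = 76/4 = 19, a_3 = floor((11 + 8)/19) = 1.
  m_4 = 19*1 - 8 = 11, d_4 = (140 - 11^2)/19 = 19/19 = 1, a_4 = floor((11 + 11)/1) = 22.
  m_5 = 1*22 - 11 = 11, d_5 = (140 - 11^2)/1 = 19/1 = 19: (m_5, d_5) = (m_1, d_1) = (11, 19), so from here the quotients repeat a_1, ..., a_4; the period length is 4.
Hence the expansion of sqrt(140) is a_0 = 11 followed by the repeating block 1, 4, 1, 22 (period 4).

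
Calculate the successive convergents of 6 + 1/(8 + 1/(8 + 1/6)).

6/1, 49/8, 398/65, 2437/398

Using the convergent recurrence p_i = a_i*p_{i-1} + p_{i-2}, q_i = a_i*q_{i-1} + q_{i-2} with p_{-2}=0, p_{-1}=1, q_{-2}=1, q_{-1}=0:
  i=0: a_0=6, p_0 = 6*1 + 0 = 6, q_0 = 6*0 + 1 = 1.
  i=1: a_1=8, p_1 = 8*6 + 1 = 49, q_1 = 8*1 + 0 = 8.
  i=2: a_2=8, p_2 = 8*49 + 6 = 398, q_2 = 8*8 + 1 = 65.
  i=3: a_3=6, p_3 = 6*398 + 49 = 2437, q_3 = 6*65 + 8 = 398.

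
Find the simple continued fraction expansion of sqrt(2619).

Write x_i = (sqrt(2619) + m_i)/d_i with (m_0, d_0) = (0, 1). a_0 = floor(sqrt(2619)) = 51, since 51^2 = 2601 <= 2619 < 2704 = 52^2.
Iterate m_{i+1} = d_i*a_i - m_i, d_{i+1} = (2619 - m_{i+1}^2)/d_i, a_{i+1} = floor((a_0 + m_{i+1})/d_{i+1}):
  m_1 = 1*51 - 0 = 51, d_1 = (2619 - 51^2)/1 = 18/1 = 18, a_1 = floor((51 + 51)/18) = 5.
  m_2 = 18*5 - 51 = 39, d_2 = (2619 - 39^2)/18 = 1098/18 = 61, a_2 = floor((51 + 39)/61) = 1.
  m_3 = 61*1 - 39 = 22, d_3 = (2619 - 22^2)/61 = 2135/61 = 35, a_3 = floor((51 + 22)/35) = 2.
  m_4 = 35*2 - 22 = 48, d_4 = (2619 - 48^2)/35 = 315/35 = 9, a_4 = floor((51 + 48)/9) = 11.
  m_5 = 9*11 - 48 = 51, d_5 = (2619 - 51^2)/9 = 18/9 = 2, a_5 = floor((51 + 51)/2) = 51.
  m_6 = 2*51 - 51 = 51, d_6 = (2619 - 51^2)/2 = 18/2 = 9, a_6 = floor((51 + 51)/9) = 11.
  m_7 = 9*11 - 51 = 48, d_7 = (2619 - 48^2)/9 = 315/9 = 35, a_7 = floor((51 + 48)/35) = 2.
  m_8 = 35*2 - 48 = 22, d_8 = (2619 - 22^2)/35 = 2135/35 = 61, a_8 = floor((51 + 22)/61) = 1.
  m_9 = 61*1 - 22 = 39, d_9 = (2619 - 39^2)/61 = 1098/61 = 18, a_9 = floor((51 + 39)/18) = 5.
  m_10 = 18*5 - 39 = 51, d_10 = (2619 - 51^2)/18 = 18/18 = 1, a_10 = floor((51 + 51)/1) = 102.
  m_11 = 1*102 - 51 = 51, d_11 = (2619 - 51^2)/1 = 18/1 = 18: (m_11, d_11) = (m_1, d_1) = (51, 18), so from here the quotients repeat a_1, ..., a_10; the period length is 10.
Hence the expansion of sqrt(2619) is a_0 = 51 followed by the repeating block 5, 1, 2, 11, 51, 11, 2, 1, 5, 102 (period 10).

[51; (5, 1, 2, 11, 51, 11, 2, 1, 5, 102)]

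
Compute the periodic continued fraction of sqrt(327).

Write x_i = (sqrt(327) + m_i)/d_i with (m_0, d_0) = (0, 1). a_0 = floor(sqrt(327)) = 18, since 18^2 = 324 <= 327 < 361 = 19^2.
Iterate m_{i+1} = d_i*a_i - m_i, d_{i+1} = (327 - m_{i+1}^2)/d_i, a_{i+1} = floor((a_0 + m_{i+1})/d_{i+1}):
  m_1 = 1*18 - 0 = 18, d_1 = (327 - 18^2)/1 = 3/1 = 3, a_1 = floor((18 + 18)/3) = 12.
  m_2 = 3*12 - 18 = 18, d_2 = (327 - 18^2)/3 = 3/3 = 1, a_2 = floor((18 + 18)/1) = 36.
  m_3 = 1*36 - 18 = 18, d_3 = (327 - 18^2)/1 = 3/1 = 3: (m_3, d_3) = (m_1, d_1) = (18, 3), so from here the quotients repeat a_1, a_2; the period length is 2.
Hence the expansion of sqrt(327) is a_0 = 18 followed by the repeating block 12, 36 (period 2).

[18; (12, 36)]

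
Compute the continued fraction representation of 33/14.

Run the Euclidean algorithm on 33 and 14; the successive quotients are the partial quotients a_0, a_1, ... (each step inverts the fractional part left over by the previous one):
  33 = 2*14 + 5, so a_0 = 2.
  14 = 2*5 + 4, so a_1 = 2.
  5 = 1*4 + 1, so a_2 = 1.
  4 = 4*1 + 0, so a_3 = 4.
The remainder reaches 0 after 4 divisions, so the expansion has 4 partial quotients, read off in order.

[2; 2, 1, 4]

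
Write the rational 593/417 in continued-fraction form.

Run the Euclidean algorithm on 593 and 417; the successive quotients are the partial quotients a_0, a_1, ... (each step inverts the fractional part left over by the previous one):
  593 = 1*417 + 176, so a_0 = 1.
  417 = 2*176 + 65, so a_1 = 2.
  176 = 2*65 + 46, so a_2 = 2.
  65 = 1*46 + 19, so a_3 = 1.
  46 = 2*19 + 8, so a_4 = 2.
  19 = 2*8 + 3, so a_5 = 2.
  8 = 2*3 + 2, so a_6 = 2.
  3 = 1*2 + 1, so a_7 = 1.
  2 = 2*1 + 0, so a_8 = 2.
The remainder reaches 0 after 9 divisions, so the expansion has 9 partial quotients, read off in order.

[1; 2, 2, 1, 2, 2, 2, 1, 2]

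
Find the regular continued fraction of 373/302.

Run the Euclidean algorithm on 373 and 302; the successive quotients are the partial quotients a_0, a_1, ... (each step inverts the fractional part left over by the previous one):
  373 = 1*302 + 71, so a_0 = 1.
  302 = 4*71 + 18, so a_1 = 4.
  71 = 3*18 + 17, so a_2 = 3.
  18 = 1*17 + 1, so a_3 = 1.
  17 = 17*1 + 0, so a_4 = 17.
The remainder reaches 0 after 5 divisions, so the expansion has 5 partial quotients, read off in order.

[1; 4, 3, 1, 17]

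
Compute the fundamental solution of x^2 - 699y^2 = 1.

First expand sqrt(699) as a continued fraction. With x_i = (sqrt(699) + m_i)/d_i and (m_0, d_0) = (0, 1): a_0 = floor(sqrt(699)) = 26, since 26^2 = 676 <= 699 < 729 = 27^2.
Iterate m_{i+1} = d_i*a_i - m_i, d_{i+1} = (699 - m_{i+1}^2)/d_i, a_{i+1} = floor((a_0 + m_{i+1})/d_{i+1}):
  m_1 = 1*26 - 0 = 26, d_1 = (699 - 26^2)/1 = 23/1 = 23, a_1 = floor((26 + 26)/23) = 2.
  m_2 = 23*2 - 26 = 20, d_2 = (699 - 20^2)/23 = 299/23 = 13, a_2 = floor((26 + 20)/13) = 3.
  m_3 = 13*3 - 20 = 19, d_3 = (699 - 19^2)/13 = 338/13 = 26, a_3 = floor((26 + 19)/26) = 1.
  m_4 = 26*1 - 19 = 7, d_4 = (699 - 7^2)/26 = 650/26 = 25, a_4 = floor((26 + 7)/25) = 1.
  m_5 = 25*1 - 7 = 18, d_5 = (699 - 18^2)/25 = 375/25 = 15, a_5 = floor((26 + 18)/15) = 2.
  m_6 = 15*2 - 18 = 12, d_6 = (699 - 12^2)/15 = 555/15 = 37, a_6 = floor((26 + 12)/37) = 1.
  m_7 = 37*1 - 12 = 25, d_7 = (699 - 25^2)/37 = 74/37 = 2, a_7 = floor((26 + 25)/2) = 25.
  m_8 = 2*25 - 25 = 25, d_8 = (699 - 25^2)/2 = 74/2 = 37, a_8 = floor((26 + 25)/37) = 1.
  m_9 = 37*1 - 25 = 12, d_9 = (699 - 12^2)/37 = 555/37 = 15, a_9 = floor((26 + 12)/15) = 2.
  m_10 = 15*2 - 12 = 18, d_10 = (699 - 18^2)/15 = 375/15 = 25, a_10 = floor((26 + 18)/25) = 1.
  m_11 = 25*1 - 18 = 7, d_11 = (699 - 7^2)/25 = 650/25 = 26, a_11 = floor((26 + 7)/26) = 1.
  m_12 = 26*1 - 7 = 19, d_12 = (699 - 19^2)/26 = 338/26 = 13, a_12 = floor((26 + 19)/13) = 3.
  m_13 = 13*3 - 19 = 20, d_13 = (699 - 20^2)/13 = 299/13 = 23, a_13 = floor((26 + 20)/23) = 2.
  m_14 = 23*2 - 20 = 26, d_14 = (699 - 26^2)/23 = 23/23 = 1, a_14 = floor((26 + 26)/1) = 52.
  m_15 = 1*52 - 26 = 26, d_15 = (699 - 26^2)/1 = 23/1 = 23: (m_15, d_15) = (m_1, d_1) = (26, 23), so from here the quotients repeat a_1, ..., a_14; the period length is 14.
So sqrt(699) = [26; (2, 3, 1, 1, 2, 1, 25, 1, 2, 1, 1, 3, 2, 52)] with period length k = 14.
k is even, so the fundamental solution of x^2 - 699y^2 = 1 is (p_{k-1}, q_{k-1}) = (p_13, q_13); compute convergents through index 13.
Convergents (p_i = a_i*p_{i-1} + p_{i-2}, q_i = a_i*q_{i-1} + q_{i-2} with p_{-2}=0, p_{-1}=1, q_{-2}=1, q_{-1}=0):
  i=0: a_0=26, p_0 = 26*1 + 0 = 26, q_0 = 26*0 + 1 = 1.
  i=1: a_1=2, p_1 = 2*26 + 1 = 53, q_1 = 2*1 + 0 = 2.
  i=2: a_2=3, p_2 = 3*53 + 26 = 185, q_2 = 3*2 + 1 = 7.
  i=3: a_3=1, p_3 = 1*185 + 53 = 238, q_3 = 1*7 + 2 = 9.
  i=4: a_4=1, p_4 = 1*238 + 185 = 423, q_4 = 1*9 + 7 = 16.
  i=5: a_5=2, p_5 = 2*423 + 238 = 1084, q_5 = 2*16 + 9 = 41.
  i=6: a_6=1, p_6 = 1*1084 + 423 = 1507, q_6 = 1*41 + 16 = 57.
  i=7: a_7=25, p_7 = 25*1507 + 1084 = 38759, q_7 = 25*57 + 41 = 1466.
  i=8: a_8=1, p_8 = 1*38759 + 1507 = 40266, q_8 = 1*1466 + 57 = 1523.
  i=9: a_9=2, p_9 = 2*40266 + 38759 = 119291, q_9 = 2*1523 + 1466 = 4512.
  i=10: a_10=1, p_10 = 1*119291 + 40266 = 159557, q_10 = 1*4512 + 1523 = 6035.
  i=11: a_11=1, p_11 = 1*159557 + 119291 = 278848, q_11 = 1*6035 + 4512 = 10547.
  i=12: a_12=3, p_12 = 3*278848 + 159557 = 996101, q_12 = 3*10547 + 6035 = 37676.
  i=13: a_13=2, p_13 = 2*996101 + 278848 = 2271050, q_13 = 2*37676 + 10547 = 85899.
Check: 2271050^2 - 699*85899^2 = 5157668102500 - 5157668102499 = 1, so (x, y) = (2271050, 85899) solves the equation, and by the theorem it is the least positive solution.

(x, y) = (2271050, 85899)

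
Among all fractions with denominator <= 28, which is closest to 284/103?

69/25

Expand x = 284/103 as a continued fraction with the Euclidean algorithm:
  284 = 2*103 + 78, so a_0 = 2.
  103 = 1*78 + 25, so a_1 = 1.
  78 = 3*25 + 3, so a_2 = 3.
  25 = 8*3 + 1, so a_3 = 8.
  3 = 3*1 + 0, so a_4 = 3.
so x = [2; 1, 3, 8, 3].
Convergents (p_i = a_i*p_{i-1} + p_{i-2}, q_i = a_i*q_{i-1} + q_{i-2} with p_{-2}=0, p_{-1}=1, q_{-2}=1, q_{-1}=0), until the denominator exceeds 28:
  i=0: a_0=2, p_0 = 2*1 + 0 = 2, q_0 = 2*0 + 1 = 1.
  i=1: a_1=1, p_1 = 1*2 + 1 = 3, q_1 = 1*1 + 0 = 1.
  i=2: a_2=3, p_2 = 3*3 + 2 = 11, q_2 = 3*1 + 1 = 4.
  i=3: a_3=8, p_3 = 8*11 + 3 = 91, q_3 = 8*4 + 1 = 33.
q_3 = 33 > 28, so the last convergent with denominator <= 28 is p_2/q_2 = 11/4.
The closest fraction with denominator <= 28 is either p_2/q_2 or the intermediate fraction (k*p_2 + p_1)/(k*q_2 + q_1) with the largest k >= 1 whose denominator stays <= 28; these approach x as k grows, and every other convergent or intermediate fraction in range is farther away.
Largest k: floor((28 - q_1)/q_2) = floor((28 - 1)/4) = 6.
That gives (6*11 + 3)/(6*4 + 1) = 69/25.
Compare the errors: |x - 11/4| = |284*4 - 11*103|/(103*4) = 3/412, and |x - 69/25| = |284*25 - 69*103|/(103*25) = 7/2575.
Cross-multiplying, 7*412 = 2884 < 7725 = 3*2575, so 7/2575 is smaller: the intermediate fraction 69/25 is closer to x than 11/4.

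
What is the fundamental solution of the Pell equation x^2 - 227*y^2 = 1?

(x, y) = (226, 15)

First expand sqrt(227) as a continued fraction. With x_i = (sqrt(227) + m_i)/d_i and (m_0, d_0) = (0, 1): a_0 = floor(sqrt(227)) = 15, since 15^2 = 225 <= 227 < 256 = 16^2.
Iterate m_{i+1} = d_i*a_i - m_i, d_{i+1} = (227 - m_{i+1}^2)/d_i, a_{i+1} = floor((a_0 + m_{i+1})/d_{i+1}):
  m_1 = 1*15 - 0 = 15, d_1 = (227 - 15^2)/1 = 2/1 = 2, a_1 = floor((15 + 15)/2) = 15.
  m_2 = 2*15 - 15 = 15, d_2 = (227 - 15^2)/2 = 2/2 = 1, a_2 = floor((15 + 15)/1) = 30.
  m_3 = 1*30 - 15 = 15, d_3 = (227 - 15^2)/1 = 2/1 = 2: (m_3, d_3) = (m_1, d_1) = (15, 2), so from here the quotients repeat a_1, a_2; the period length is 2.
So sqrt(227) = [15; (15, 30)] with period length k = 2.
k is even, so the fundamental solution of x^2 - 227y^2 = 1 is (p_{k-1}, q_{k-1}) = (p_1, q_1); compute convergents through index 1.
Convergents (p_i = a_i*p_{i-1} + p_{i-2}, q_i = a_i*q_{i-1} + q_{i-2} with p_{-2}=0, p_{-1}=1, q_{-2}=1, q_{-1}=0):
  i=0: a_0=15, p_0 = 15*1 + 0 = 15, q_0 = 15*0 + 1 = 1.
  i=1: a_1=15, p_1 = 15*15 + 1 = 226, q_1 = 15*1 + 0 = 15.
Check: 226^2 - 227*15^2 = 51076 - 51075 = 1, so (x, y) = (226, 15) solves the equation, and by the theorem it is the least positive solution.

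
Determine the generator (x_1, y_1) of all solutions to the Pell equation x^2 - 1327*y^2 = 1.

(x, y) = (65024, 1785)

First expand sqrt(1327) as a continued fraction. With x_i = (sqrt(1327) + m_i)/d_i and (m_0, d_0) = (0, 1): a_0 = floor(sqrt(1327)) = 36, since 36^2 = 1296 <= 1327 < 1369 = 37^2.
Iterate m_{i+1} = d_i*a_i - m_i, d_{i+1} = (1327 - m_{i+1}^2)/d_i, a_{i+1} = floor((a_0 + m_{i+1})/d_{i+1}):
  m_1 = 1*36 - 0 = 36, d_1 = (1327 - 36^2)/1 = 31/1 = 31, a_1 = floor((36 + 36)/31) = 2.
  m_2 = 31*2 - 36 = 26, d_2 = (1327 - 26^2)/31 = 651/31 = 21, a_2 = floor((36 + 26)/21) = 2.
  m_3 = 21*2 - 26 = 16, d_3 = (1327 - 16^2)/21 = 1071/21 = 51, a_3 = floor((36 + 16)/51) = 1.
  m_4 = 51*1 - 16 = 35, d_4 = (1327 - 35^2)/51 = 102/51 = 2, a_4 = floor((36 + 35)/2) = 35.
  m_5 = 2*35 - 35 = 35, d_5 = (1327 - 35^2)/2 = 102/2 = 51, a_5 = floor((36 + 35)/51) = 1.
  m_6 = 51*1 - 35 = 16, d_6 = (1327 - 16^2)/51 = 1071/51 = 21, a_6 = floor((36 + 16)/21) = 2.
  m_7 = 21*2 - 16 = 26, d_7 = (1327 - 26^2)/21 = 651/21 = 31, a_7 = floor((36 + 26)/31) = 2.
  m_8 = 31*2 - 26 = 36, d_8 = (1327 - 36^2)/31 = 31/31 = 1, a_8 = floor((36 + 36)/1) = 72.
  m_9 = 1*72 - 36 = 36, d_9 = (1327 - 36^2)/1 = 31/1 = 31: (m_9, d_9) = (m_1, d_1) = (36, 31), so from here the quotients repeat a_1, ..., a_8; the period length is 8.
So sqrt(1327) = [36; (2, 2, 1, 35, 1, 2, 2, 72)] with period length k = 8.
k is even, so the fundamental solution of x^2 - 1327y^2 = 1 is (p_{k-1}, q_{k-1}) = (p_7, q_7); compute convergents through index 7.
Convergents (p_i = a_i*p_{i-1} + p_{i-2}, q_i = a_i*q_{i-1} + q_{i-2} with p_{-2}=0, p_{-1}=1, q_{-2}=1, q_{-1}=0):
  i=0: a_0=36, p_0 = 36*1 + 0 = 36, q_0 = 36*0 + 1 = 1.
  i=1: a_1=2, p_1 = 2*36 + 1 = 73, q_1 = 2*1 + 0 = 2.
  i=2: a_2=2, p_2 = 2*73 + 36 = 182, q_2 = 2*2 + 1 = 5.
  i=3: a_3=1, p_3 = 1*182 + 73 = 255, q_3 = 1*5 + 2 = 7.
  i=4: a_4=35, p_4 = 35*255 + 182 = 9107, q_4 = 35*7 + 5 = 250.
  i=5: a_5=1, p_5 = 1*9107 + 255 = 9362, q_5 = 1*250 + 7 = 257.
  i=6: a_6=2, p_6 = 2*9362 + 9107 = 27831, q_6 = 2*257 + 250 = 764.
  i=7: a_7=2, p_7 = 2*27831 + 9362 = 65024, q_7 = 2*764 + 257 = 1785.
Check: 65024^2 - 1327*1785^2 = 4228120576 - 4228120575 = 1, so (x, y) = (65024, 1785) solves the equation, and by the theorem it is the least positive solution.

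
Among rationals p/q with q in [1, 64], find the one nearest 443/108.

242/59

Expand x = 443/108 as a continued fraction with the Euclidean algorithm:
  443 = 4*108 + 11, so a_0 = 4.
  108 = 9*11 + 9, so a_1 = 9.
  11 = 1*9 + 2, so a_2 = 1.
  9 = 4*2 + 1, so a_3 = 4.
  2 = 2*1 + 0, so a_4 = 2.
so x = [4; 9, 1, 4, 2].
Convergents (p_i = a_i*p_{i-1} + p_{i-2}, q_i = a_i*q_{i-1} + q_{i-2} with p_{-2}=0, p_{-1}=1, q_{-2}=1, q_{-1}=0), until the denominator exceeds 64:
  i=0: a_0=4, p_0 = 4*1 + 0 = 4, q_0 = 4*0 + 1 = 1.
  i=1: a_1=9, p_1 = 9*4 + 1 = 37, q_1 = 9*1 + 0 = 9.
  i=2: a_2=1, p_2 = 1*37 + 4 = 41, q_2 = 1*9 + 1 = 10.
  i=3: a_3=4, p_3 = 4*41 + 37 = 201, q_3 = 4*10 + 9 = 49.
  i=4: a_4=2, p_4 = 2*201 + 41 = 443, q_4 = 2*49 + 10 = 108.
q_4 = 108 > 64, so the last convergent with denominator <= 64 is p_3/q_3 = 201/49.
The closest fraction with denominator <= 64 is either p_3/q_3 or the intermediate fraction (k*p_3 + p_2)/(k*q_3 + q_2) with the largest k >= 1 whose denominator stays <= 64; these approach x as k grows, and every other convergent or intermediate fraction in range is farther away.
Largest k: floor((64 - q_2)/q_3) = floor((64 - 10)/49) = 1.
That gives (1*201 + 41)/(1*49 + 10) = 242/59.
Compare the errors: |x - 201/49| = |443*49 - 201*108|/(108*49) = 1/5292, and |x - 242/59| = |443*59 - 242*108|/(108*59) = 1/6372.
Cross-multiplying, 1*5292 = 5292 < 6372 = 1*6372, so 1/6372 is smaller: the intermediate fraction 242/59 is closer to x than 201/49.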